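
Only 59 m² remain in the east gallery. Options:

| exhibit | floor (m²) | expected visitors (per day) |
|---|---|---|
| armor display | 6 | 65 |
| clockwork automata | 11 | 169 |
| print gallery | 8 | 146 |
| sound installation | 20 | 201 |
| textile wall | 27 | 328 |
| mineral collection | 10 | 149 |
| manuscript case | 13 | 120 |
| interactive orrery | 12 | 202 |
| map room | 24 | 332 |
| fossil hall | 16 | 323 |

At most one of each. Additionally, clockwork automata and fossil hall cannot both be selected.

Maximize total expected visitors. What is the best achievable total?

Ranking by ratio (expected visitors/m²): fossil hall 20.19, print gallery 18.25, interactive orrery 16.83, clockwork automata 15.36.
Best packing: print gallery + mineral collection + map room + fossil hall — 58 m², 950 total.

950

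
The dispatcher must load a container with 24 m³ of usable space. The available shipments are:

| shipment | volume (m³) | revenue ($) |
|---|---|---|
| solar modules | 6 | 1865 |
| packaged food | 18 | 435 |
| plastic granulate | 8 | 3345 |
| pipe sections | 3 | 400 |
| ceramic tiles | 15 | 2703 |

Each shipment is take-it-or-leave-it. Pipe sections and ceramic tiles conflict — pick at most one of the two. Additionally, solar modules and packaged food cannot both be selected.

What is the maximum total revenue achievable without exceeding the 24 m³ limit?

6048

Filling by ratio: solar modules + plastic granulate + pipe sections for 5610, with 7 m³ left unused.
Replace solar modules and pipe sections with ceramic tiles: the trade gains 438 net, giving 6048 at 23 m³.
The closest alternative, solar modules + plastic granulate + pipe sections, reaches only 5610.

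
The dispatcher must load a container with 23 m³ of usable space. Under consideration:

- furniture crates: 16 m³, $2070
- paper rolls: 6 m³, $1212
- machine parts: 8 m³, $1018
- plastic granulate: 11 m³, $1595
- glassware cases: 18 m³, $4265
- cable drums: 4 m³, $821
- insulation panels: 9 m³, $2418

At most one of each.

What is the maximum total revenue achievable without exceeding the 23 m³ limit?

5086

Taking the top-ratio shipments first gives paper rolls + cable drums + insulation panels for 4451 (19 m³).
Dropping paper rolls and insulation panels frees 15 m³; slotting in glassware cases (18 m³) lifts the total to 5086 at 22 m³.
Every other selection either busts 23 m³ or fails to beat 5086.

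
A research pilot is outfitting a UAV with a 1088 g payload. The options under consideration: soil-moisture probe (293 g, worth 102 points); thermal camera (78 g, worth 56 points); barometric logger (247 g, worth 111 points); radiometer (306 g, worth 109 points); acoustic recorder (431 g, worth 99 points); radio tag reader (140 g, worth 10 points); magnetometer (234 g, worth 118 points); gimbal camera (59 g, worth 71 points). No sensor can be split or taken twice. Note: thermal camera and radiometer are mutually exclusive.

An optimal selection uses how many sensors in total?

6

Best achievable data value is 468.
soil-moisture probe + thermal camera + barometric logger + radio tag reader + magnetometer + gimbal camera hits 468 at 1051 g.
All optima have 6 sensors.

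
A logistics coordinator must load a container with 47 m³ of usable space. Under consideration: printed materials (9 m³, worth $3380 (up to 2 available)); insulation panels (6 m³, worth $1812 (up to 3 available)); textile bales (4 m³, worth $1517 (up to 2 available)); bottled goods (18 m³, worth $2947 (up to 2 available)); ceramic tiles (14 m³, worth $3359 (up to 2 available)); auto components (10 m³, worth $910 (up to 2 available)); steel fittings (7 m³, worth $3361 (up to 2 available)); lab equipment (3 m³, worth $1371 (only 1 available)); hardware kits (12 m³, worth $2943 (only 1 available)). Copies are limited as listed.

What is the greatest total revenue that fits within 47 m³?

18477

The ratio heuristic lands on 2×printed materials + 2×textile bales + 2×steel fittings + lab equipment (17887) but leaves 4 m³ idle.
Dropping 2×textile bales frees 8 m³; slotting in 2×insulation panels (12 m³) lifts the total to 18477 at 47 m³.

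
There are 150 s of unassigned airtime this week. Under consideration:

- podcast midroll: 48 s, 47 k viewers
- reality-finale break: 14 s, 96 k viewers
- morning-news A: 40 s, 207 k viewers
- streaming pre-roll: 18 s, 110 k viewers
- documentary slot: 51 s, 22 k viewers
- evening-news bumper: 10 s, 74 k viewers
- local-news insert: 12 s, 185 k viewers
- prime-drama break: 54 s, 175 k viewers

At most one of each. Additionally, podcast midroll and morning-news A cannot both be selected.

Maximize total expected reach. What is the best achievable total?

847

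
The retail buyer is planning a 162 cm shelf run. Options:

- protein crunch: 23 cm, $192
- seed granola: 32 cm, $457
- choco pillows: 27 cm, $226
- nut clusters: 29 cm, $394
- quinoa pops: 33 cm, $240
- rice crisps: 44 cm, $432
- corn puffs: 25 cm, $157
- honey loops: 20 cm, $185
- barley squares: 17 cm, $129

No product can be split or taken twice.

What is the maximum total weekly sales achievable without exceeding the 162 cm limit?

By weekly sales per cm: seed granola 14.28, nut clusters 13.59, rice crisps 9.82 lead.
Taking the top-ratio products first gives seed granola + choco pillows + nut clusters + rice crisps + honey loops for 1694 (152 cm).
The 47 cm tied up in choco pillows and honey loops is better spent on protein crunch + quinoa pops — total rises to 1715 (161 cm).

1715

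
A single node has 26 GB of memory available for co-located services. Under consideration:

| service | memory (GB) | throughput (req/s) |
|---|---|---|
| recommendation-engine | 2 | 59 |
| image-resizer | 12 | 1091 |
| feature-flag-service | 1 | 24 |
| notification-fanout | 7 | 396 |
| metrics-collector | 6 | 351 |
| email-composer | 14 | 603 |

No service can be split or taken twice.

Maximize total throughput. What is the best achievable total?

Best packing: image-resizer + feature-flag-service + notification-fanout + metrics-collector — 26 GB, 1862 total.
Next best is image-resizer + notification-fanout + metrics-collector at 1838 (25 GB) — short by 24.

1862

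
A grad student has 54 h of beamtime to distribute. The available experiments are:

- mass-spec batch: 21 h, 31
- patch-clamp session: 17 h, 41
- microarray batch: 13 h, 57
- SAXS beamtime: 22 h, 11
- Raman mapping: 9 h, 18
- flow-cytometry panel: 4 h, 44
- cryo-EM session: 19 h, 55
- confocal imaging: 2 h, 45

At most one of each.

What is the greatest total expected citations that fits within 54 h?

Best packing: microarray batch + Raman mapping + flow-cytometry panel + cryo-EM session + confocal imaging — 47 h, 219 total.
Every other selection either busts 54 h or fails to beat 219.

219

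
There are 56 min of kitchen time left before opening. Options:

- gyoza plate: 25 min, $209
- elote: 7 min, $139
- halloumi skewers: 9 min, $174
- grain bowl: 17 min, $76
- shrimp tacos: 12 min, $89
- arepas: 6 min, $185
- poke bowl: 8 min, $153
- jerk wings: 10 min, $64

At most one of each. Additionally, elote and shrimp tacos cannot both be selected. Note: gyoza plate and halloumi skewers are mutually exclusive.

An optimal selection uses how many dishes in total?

5

The maximum profit within 56 min is 750.
gyoza plate + elote + arepas + poke bowl + jerk wings hits 750 at 56 min.
Every optimal selection uses 5 dishes.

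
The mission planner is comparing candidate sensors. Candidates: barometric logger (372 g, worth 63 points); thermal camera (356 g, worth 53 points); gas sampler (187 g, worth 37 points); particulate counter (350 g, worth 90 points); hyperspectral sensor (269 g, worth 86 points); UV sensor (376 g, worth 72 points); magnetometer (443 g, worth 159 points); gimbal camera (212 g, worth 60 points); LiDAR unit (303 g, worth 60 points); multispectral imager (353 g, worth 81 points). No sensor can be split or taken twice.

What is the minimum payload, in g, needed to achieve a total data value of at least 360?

Minimise g subject to total data value ≥ 360.
hyperspectral sensor + magnetometer + gimbal camera + LiDAR unit: 365 data value at 1227 g.
Below 1227 g the best achievable stays under 360.

1227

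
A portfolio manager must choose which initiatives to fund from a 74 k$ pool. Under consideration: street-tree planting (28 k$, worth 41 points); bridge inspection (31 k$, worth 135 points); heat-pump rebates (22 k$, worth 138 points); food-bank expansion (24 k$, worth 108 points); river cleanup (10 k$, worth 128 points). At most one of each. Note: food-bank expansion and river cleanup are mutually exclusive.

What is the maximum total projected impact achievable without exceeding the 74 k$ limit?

401

Density check — river cleanup 12.80, heat-pump rebates 6.27, food-bank expansion 4.50 are the best per k$.
Taking bridge inspection + heat-pump rebates + river cleanup: 63 k$ used, 401 in projected impact.
An exhaustive check of the 32 subsets confirms 401.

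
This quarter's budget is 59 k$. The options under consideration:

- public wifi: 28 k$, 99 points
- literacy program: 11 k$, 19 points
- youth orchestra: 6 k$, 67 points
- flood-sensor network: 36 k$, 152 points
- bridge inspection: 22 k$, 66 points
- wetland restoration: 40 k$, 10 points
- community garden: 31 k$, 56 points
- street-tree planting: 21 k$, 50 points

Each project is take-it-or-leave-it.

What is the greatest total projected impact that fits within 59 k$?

238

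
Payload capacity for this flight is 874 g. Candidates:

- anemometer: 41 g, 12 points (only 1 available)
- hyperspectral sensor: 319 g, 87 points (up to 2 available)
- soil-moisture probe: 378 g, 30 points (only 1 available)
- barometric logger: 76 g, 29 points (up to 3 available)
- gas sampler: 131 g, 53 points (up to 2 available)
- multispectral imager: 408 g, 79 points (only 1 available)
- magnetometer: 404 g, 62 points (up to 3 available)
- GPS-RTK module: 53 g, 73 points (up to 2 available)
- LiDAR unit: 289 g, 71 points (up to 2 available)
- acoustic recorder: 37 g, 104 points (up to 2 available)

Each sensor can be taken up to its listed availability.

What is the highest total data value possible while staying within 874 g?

581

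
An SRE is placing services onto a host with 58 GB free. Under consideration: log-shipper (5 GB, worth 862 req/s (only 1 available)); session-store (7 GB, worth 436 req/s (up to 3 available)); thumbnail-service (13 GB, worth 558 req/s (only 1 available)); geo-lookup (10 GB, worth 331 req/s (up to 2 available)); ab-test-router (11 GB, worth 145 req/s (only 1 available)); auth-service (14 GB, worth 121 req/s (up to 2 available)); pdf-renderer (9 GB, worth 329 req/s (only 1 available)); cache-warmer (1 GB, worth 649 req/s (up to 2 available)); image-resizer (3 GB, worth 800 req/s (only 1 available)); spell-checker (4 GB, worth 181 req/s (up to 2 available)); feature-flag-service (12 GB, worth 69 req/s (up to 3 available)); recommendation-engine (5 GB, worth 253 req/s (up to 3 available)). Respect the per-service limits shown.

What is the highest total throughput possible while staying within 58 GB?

5513

Taking the top-ratio services first gives log-shipper + 3×session-store + 2×cache-warmer + image-resizer + 2×spell-checker + 3×recommendation-engine for 5389 (54 GB).
The 9 GB tied up in spell-checker and recommendation-engine is better spent on thumbnail-service — total rises to 5513 (58 GB).
That's the maximum — no swap from here does better than 5513.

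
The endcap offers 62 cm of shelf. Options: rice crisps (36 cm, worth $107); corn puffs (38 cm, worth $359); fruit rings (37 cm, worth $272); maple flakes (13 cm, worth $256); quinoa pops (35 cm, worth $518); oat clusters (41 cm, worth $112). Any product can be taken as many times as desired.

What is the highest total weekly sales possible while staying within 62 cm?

Taking the top-ratio products first gives 4×maple flakes for 1024 (52 cm).
Dropping 2×maple flakes frees 26 cm; slotting in quinoa pops (35 cm) lifts the total to 1030 at 61 cm.
No other feasible combination exceeds 1030.

1030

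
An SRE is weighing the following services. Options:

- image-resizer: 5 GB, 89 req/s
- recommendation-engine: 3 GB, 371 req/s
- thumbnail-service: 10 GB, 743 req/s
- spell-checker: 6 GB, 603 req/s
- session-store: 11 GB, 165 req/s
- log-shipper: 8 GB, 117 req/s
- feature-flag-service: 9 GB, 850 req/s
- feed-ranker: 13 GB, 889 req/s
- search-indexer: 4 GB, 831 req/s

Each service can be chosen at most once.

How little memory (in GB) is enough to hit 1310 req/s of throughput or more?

10

Minimise GB subject to total throughput ≥ 1310.
Taking spell-checker + search-indexer gives 1434 (≥ 1310) for 10 GB.
No combination under 10 GB hits 1310.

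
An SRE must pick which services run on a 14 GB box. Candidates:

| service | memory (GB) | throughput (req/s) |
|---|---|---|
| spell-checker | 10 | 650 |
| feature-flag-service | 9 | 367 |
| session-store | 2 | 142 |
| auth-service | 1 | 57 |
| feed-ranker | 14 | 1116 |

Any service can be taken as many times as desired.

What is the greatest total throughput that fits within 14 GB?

1116

Ranking by ratio (throughput/GB): feed-ranker 79.71, session-store 71.00, spell-checker 65.00, auth-service 57.00.
Feed-ranker uses 14 of the 14 GB and totals 1116.
Nothing else within 14 GB beats 1116.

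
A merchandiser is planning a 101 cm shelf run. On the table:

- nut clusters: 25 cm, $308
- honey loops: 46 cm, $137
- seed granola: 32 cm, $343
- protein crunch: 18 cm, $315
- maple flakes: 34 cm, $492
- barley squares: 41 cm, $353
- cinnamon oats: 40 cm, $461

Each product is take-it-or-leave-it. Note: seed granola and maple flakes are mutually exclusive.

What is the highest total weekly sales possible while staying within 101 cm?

1268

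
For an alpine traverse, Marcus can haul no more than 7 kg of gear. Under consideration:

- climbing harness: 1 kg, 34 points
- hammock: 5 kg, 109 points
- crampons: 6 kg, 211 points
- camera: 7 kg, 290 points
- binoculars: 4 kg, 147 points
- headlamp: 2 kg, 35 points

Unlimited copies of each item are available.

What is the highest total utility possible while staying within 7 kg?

290

Taking camera: 7 kg used, 290 in utility.
That's the maximum — no swap from here does better than 290.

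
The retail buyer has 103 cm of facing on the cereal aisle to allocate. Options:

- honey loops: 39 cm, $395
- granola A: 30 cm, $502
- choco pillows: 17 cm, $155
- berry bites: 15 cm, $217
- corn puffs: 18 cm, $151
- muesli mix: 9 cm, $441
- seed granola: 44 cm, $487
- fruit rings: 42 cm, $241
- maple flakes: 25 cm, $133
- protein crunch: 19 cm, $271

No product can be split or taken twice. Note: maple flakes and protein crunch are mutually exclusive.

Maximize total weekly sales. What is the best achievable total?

1701

Ranking by ratio (weekly sales/cm): muesli mix 49.00, granola A 16.73, berry bites 14.47, protein crunch 14.26.
Taking the top-ratio products first gives granola A + choco pillows + berry bites + muesli mix + protein crunch for 1586 (90 cm).
Dropping choco pillows and berry bites frees 32 cm; slotting in seed granola (44 cm) lifts the total to 1701 at 102 cm.
Runner-up granola A + berry bites + muesli mix + seed granola tops out at 1647.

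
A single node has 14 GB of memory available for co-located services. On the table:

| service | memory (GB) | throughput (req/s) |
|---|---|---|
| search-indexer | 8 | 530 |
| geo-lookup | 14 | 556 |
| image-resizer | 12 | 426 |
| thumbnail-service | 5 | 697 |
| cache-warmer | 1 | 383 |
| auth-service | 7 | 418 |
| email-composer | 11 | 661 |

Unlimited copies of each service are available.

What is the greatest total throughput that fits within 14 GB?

Ranking by ratio (throughput/GB): cache-warmer 383.00, thumbnail-service 139.40, search-indexer 66.25.
Taking 14×cache-warmer: 14 GB used, 5362 in throughput.

5362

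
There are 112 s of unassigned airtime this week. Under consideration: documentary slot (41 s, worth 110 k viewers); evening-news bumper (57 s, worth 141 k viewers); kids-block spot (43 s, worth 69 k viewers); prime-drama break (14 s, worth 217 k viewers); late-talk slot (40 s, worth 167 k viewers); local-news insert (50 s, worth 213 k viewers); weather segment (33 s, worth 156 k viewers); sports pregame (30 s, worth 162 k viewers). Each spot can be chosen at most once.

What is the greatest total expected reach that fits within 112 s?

Taking the top-ratio spots first gives prime-drama break + weather segment + sports pregame for 535 (77 s).
Dropping weather segment and sports pregame frees 63 s; slotting in late-talk slot + local-news insert (90 s) lifts the total to 597 at 104 s.
Every other selection either busts 112 s or fails to beat 597.

597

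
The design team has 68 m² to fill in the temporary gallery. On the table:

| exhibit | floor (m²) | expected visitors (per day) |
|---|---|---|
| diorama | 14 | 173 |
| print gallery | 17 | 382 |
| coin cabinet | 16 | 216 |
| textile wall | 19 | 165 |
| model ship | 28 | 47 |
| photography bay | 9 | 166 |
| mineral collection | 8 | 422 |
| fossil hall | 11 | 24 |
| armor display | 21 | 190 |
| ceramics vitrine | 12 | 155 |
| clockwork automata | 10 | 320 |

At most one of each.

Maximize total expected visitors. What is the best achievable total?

1513

Ranking by ratio (expected visitors/m²): mineral collection 52.75, clockwork automata 32.00, print gallery 22.47.
Greedy by ratio would take print gallery + coin cabinet + photography bay + mineral collection + clockwork automata: 60 m² used, total 1506.
The 9 m² tied up in photography bay is better spent on diorama — total rises to 1513 (65 m²).
Next best is print gallery + coin cabinet + photography bay + mineral collection + clockwork automata at 1506 (60 m²) — short by 7.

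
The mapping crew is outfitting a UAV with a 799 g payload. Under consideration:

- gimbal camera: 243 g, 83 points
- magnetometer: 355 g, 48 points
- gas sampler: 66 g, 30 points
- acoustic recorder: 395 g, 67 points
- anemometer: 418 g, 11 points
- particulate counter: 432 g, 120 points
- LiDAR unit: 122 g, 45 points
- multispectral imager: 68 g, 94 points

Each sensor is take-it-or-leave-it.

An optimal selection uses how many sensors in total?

3

Optimal total is 297.
One optimal bundle: gimbal camera + particulate counter + multispectral imager (743 g).
Any selection reaching 297 contains exactly 3 sensors.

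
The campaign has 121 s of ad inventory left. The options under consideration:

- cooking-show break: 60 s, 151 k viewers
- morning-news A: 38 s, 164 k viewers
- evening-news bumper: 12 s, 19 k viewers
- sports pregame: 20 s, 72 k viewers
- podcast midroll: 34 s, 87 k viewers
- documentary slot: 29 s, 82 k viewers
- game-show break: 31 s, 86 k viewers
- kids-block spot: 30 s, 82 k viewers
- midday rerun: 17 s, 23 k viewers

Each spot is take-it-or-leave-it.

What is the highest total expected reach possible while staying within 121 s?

405

A density-first pass picks morning-news A + sports pregame + documentary slot + game-show break — 404 at 118 s.
Dropping game-show break frees 31 s; slotting in podcast midroll (34 s) lifts the total to 405 at 121 s.
Next best is morning-news A + sports pregame + documentary slot + game-show break at 404 (118 s) — short by 1.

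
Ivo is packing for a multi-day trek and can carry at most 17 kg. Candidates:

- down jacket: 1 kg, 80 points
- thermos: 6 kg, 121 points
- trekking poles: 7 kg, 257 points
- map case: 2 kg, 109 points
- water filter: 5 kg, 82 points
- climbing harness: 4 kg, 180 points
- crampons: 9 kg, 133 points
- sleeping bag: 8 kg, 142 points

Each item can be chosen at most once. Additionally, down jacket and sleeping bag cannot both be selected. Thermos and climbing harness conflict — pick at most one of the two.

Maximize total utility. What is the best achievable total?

The ratio ordering already packs tightly: down jacket + trekking poles + map case + climbing harness, 14 kg, 626.

626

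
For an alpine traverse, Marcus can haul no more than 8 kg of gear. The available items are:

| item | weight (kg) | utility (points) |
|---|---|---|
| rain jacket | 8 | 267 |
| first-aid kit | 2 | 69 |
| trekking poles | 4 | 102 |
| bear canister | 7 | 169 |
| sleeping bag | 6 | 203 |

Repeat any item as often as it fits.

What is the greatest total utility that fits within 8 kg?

276

The ratio ordering already packs tightly: 4×first-aid kit, 8 kg, 276.
No other feasible combination exceeds 276.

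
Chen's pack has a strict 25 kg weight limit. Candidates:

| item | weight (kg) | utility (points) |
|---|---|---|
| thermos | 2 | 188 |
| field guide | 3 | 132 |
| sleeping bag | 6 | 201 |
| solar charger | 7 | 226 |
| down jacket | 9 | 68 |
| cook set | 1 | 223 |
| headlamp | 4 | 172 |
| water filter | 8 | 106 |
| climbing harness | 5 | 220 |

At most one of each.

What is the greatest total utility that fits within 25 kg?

1230

Ranking by ratio (utility/kg): cook set 223.00, thermos 94.00, field guide 44.00, climbing harness 44.00.
Filling by ratio: thermos + field guide + sleeping bag + cook set + headlamp + climbing harness for 1136, with 4 kg left unused.
Replace field guide with solar charger: the trade gains 94 net, giving 1230 at 25 kg.
Runner-up thermos + field guide + sleeping bag + solar charger + cook set + climbing harness tops out at 1190.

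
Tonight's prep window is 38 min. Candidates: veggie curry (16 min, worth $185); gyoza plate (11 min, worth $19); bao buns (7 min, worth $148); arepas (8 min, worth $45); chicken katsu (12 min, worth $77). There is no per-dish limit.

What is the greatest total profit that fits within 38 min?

740

Ranking by ratio (profit/min): bao buns 21.14, veggie curry 11.56, chicken katsu 6.42.
5×bao buns uses 35 of the 38 min and totals 740.
Every other selection either busts 38 min or fails to beat 740.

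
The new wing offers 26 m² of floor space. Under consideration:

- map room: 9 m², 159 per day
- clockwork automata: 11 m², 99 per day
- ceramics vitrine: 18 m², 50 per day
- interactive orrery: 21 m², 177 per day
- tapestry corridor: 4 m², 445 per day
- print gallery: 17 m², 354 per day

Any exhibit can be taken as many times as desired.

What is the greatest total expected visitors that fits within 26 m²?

Ranking by ratio (expected visitors/m²): tapestry corridor 111.25, print gallery 20.82, map room 17.67, clockwork automata 9.00.
6×tapestry corridor uses 24 of the 26 m² and totals 2670.
That's the maximum — no swap from here does better than 2670.

2670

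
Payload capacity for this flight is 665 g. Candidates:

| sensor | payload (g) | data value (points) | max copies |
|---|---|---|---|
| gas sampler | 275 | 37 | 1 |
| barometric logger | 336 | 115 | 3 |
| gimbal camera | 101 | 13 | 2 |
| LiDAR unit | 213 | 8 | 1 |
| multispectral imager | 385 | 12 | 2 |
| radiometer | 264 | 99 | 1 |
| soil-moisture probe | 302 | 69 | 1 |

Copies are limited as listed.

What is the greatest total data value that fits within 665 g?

214

Barometric logger + radiometer uses 600 of the 665 g and totals 214.
That's the maximum — no swap from here does better than 214.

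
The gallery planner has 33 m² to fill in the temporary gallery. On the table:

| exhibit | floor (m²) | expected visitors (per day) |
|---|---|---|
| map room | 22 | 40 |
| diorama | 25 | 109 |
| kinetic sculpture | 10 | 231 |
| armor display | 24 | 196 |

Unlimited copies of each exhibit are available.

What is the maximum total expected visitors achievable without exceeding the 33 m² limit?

693

Ranking by ratio (expected visitors/m²): kinetic sculpture 23.10, armor display 8.17, diorama 4.36.
3×kinetic sculpture uses 30 of the 33 m² and totals 693.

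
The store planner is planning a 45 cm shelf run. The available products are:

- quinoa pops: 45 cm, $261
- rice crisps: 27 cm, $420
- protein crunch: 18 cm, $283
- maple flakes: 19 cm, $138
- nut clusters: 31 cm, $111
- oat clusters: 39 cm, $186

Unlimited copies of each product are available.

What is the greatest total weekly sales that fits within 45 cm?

703

Density check — protein crunch 15.72, rice crisps 15.56, maple flakes 7.26 are the best per cm.
A density-first pass picks 2×protein crunch — 566 at 36 cm.
The 18 cm tied up in protein crunch is better spent on rice crisps — total rises to 703 (45 cm).
That's the maximum — no swap from here does better than 703.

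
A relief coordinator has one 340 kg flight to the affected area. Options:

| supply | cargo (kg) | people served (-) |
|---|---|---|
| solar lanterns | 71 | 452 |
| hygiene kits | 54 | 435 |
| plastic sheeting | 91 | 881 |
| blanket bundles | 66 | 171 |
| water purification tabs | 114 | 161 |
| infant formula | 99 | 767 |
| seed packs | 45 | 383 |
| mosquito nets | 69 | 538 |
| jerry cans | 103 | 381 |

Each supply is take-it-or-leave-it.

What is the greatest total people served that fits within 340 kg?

The ratio ordering already packs tightly: solar lanterns + hygiene kits + plastic sheeting + seed packs + mosquito nets, 330 kg, 2689.
That's the maximum — no swap from here does better than 2689.

2689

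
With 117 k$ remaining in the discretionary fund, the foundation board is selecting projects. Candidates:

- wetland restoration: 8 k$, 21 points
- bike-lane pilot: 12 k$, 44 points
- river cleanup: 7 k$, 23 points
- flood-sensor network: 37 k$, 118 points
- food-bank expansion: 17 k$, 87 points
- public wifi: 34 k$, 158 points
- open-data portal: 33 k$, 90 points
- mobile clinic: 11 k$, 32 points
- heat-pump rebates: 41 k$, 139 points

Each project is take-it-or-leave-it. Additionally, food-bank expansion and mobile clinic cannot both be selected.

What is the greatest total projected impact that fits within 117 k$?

Wetland restoration + bike-lane pilot + river cleanup + flood-sensor network + food-bank expansion + public wifi uses 115 of the 117 k$ and totals 451.
Bike-lane pilot + river cleanup + food-bank expansion + public wifi + heat-pump rebates matches that 451 at 111 k$; no feasible combination exceeds it.

451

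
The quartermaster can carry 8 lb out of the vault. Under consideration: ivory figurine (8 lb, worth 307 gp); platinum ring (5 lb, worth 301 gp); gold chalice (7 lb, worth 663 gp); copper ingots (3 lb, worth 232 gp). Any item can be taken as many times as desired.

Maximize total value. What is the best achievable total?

Best packing: gold chalice — 7 lb, 663 total.
Nothing else within 8 lb beats 663.

663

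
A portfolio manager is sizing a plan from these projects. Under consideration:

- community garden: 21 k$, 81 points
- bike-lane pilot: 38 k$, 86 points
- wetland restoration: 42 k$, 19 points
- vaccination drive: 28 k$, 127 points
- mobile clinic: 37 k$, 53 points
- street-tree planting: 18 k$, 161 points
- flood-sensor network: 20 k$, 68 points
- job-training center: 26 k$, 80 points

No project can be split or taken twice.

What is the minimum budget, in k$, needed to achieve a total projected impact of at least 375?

Need the lightest bundle worth ≥ 375.
Taking community garden + street-tree planting + flood-sensor network + job-training center gives 390 (≥ 375) for 85 k$.
Below 85 k$ the best achievable stays under 375.

85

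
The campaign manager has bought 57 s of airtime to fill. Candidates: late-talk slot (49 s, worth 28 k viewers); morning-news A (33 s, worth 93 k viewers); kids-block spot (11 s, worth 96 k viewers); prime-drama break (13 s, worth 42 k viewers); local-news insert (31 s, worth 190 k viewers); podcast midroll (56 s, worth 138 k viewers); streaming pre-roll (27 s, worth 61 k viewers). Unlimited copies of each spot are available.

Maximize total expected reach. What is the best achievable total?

480

Best packing: 5×kids-block spot — 55 s, 480 total.
Every other selection either busts 57 s or fails to beat 480.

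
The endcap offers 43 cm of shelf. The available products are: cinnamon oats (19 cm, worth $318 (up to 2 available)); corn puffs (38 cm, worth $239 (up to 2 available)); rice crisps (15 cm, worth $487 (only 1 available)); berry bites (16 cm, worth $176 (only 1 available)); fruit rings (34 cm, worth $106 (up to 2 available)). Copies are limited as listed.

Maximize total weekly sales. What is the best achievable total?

805

Taking cinnamon oats + rice crisps: 34 cm used, 805 in weekly sales.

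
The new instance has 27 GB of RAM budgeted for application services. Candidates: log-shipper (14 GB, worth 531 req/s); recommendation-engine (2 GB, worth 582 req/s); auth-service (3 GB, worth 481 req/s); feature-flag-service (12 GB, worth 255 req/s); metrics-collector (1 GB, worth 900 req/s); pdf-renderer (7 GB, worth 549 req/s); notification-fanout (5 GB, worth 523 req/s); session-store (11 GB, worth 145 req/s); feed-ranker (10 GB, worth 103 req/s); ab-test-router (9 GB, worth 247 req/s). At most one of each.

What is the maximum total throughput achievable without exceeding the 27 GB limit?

Density check — metrics-collector 900.00, recommendation-engine 291.00, auth-service 160.33, notification-fanout 104.60 are the best per GB.
The ratio ordering already packs tightly: recommendation-engine + auth-service + metrics-collector + pdf-renderer + notification-fanout + ab-test-router, 27 GB, 3282.
The closest alternative, log-shipper + recommendation-engine + auth-service + metrics-collector + pdf-renderer, reaches only 3043.

3282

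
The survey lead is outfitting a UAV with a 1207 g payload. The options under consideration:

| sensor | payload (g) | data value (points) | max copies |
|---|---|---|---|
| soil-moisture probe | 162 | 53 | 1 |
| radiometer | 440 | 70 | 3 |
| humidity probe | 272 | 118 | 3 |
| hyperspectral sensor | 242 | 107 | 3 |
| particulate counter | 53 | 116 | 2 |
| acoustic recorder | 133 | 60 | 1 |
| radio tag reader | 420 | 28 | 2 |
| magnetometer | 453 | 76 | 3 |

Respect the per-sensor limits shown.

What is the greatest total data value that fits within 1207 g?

693

Ranking by ratio (data value/g): particulate counter 2.19, acoustic recorder 0.45, hyperspectral sensor 0.44.
Greedy by ratio would take soil-moisture probe + 3×hyperspectral sensor + 2×particulate counter + acoustic recorder: 1127 g used, total 666.
Replace soil-moisture probe and 2×hyperspectral sensor and acoustic recorder with 3×humidity probe: the trade gains 27 net, giving 693 at 1164 g.
Nothing else within 1207 g beats 693.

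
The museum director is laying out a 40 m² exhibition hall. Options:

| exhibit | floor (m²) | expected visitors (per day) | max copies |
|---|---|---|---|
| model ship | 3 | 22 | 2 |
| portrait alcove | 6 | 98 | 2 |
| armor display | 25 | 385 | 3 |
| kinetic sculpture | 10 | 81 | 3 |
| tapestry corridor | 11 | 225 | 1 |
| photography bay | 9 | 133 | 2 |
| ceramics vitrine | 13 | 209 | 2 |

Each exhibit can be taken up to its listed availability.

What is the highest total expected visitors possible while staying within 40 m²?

665

Density check — tapestry corridor 20.45, portrait alcove 16.33, ceramics vitrine 16.08, armor display 15.40 are the best per m².
Taking the top-ratio exhibits first gives model ship + 2×portrait alcove + tapestry corridor + ceramics vitrine for 652 (39 m²).
The 12 m² tied up in 2×portrait alcove is better spent on ceramics vitrine — total rises to 665 (40 m²).
Every other selection either busts 40 m² or exceeds an availability limit or fails to beat 665.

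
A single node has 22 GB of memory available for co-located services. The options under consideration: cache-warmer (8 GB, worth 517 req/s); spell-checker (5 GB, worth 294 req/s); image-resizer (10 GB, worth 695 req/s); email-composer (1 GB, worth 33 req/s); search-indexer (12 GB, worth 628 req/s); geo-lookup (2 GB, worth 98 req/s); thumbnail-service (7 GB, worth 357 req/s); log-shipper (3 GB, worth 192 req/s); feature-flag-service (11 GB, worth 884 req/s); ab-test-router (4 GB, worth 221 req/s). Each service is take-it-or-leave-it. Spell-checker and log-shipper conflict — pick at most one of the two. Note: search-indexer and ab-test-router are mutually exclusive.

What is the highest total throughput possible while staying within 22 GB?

1612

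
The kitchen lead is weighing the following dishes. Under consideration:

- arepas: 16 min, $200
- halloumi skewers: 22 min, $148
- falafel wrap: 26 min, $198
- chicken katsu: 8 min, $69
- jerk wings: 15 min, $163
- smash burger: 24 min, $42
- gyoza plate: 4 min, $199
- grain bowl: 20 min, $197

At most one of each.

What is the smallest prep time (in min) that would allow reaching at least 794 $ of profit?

63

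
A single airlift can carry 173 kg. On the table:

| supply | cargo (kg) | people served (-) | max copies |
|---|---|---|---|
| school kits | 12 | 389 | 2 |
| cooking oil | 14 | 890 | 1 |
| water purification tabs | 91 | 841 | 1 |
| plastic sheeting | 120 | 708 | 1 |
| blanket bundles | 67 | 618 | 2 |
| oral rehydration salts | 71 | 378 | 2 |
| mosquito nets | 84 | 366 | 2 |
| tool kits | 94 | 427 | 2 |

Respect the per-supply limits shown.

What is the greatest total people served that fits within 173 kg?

2904

By people served per kg: cooking oil 63.57, school kits 32.42, water purification tabs 9.24 lead.
A density-first pass picks 2×school kits + cooking oil + water purification tabs — 2509 at 129 kg.
Replace water purification tabs with 2×blanket bundles: the trade gains 395 net, giving 2904 at 172 kg.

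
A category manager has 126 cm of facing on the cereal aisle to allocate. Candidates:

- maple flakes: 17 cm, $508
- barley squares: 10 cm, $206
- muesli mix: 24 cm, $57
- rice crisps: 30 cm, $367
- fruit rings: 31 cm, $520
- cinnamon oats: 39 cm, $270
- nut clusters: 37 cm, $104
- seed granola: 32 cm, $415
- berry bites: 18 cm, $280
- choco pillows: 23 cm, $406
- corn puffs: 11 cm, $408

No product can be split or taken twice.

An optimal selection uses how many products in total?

6

Optimal total is 2463.
maple flakes + barley squares + fruit rings + seed granola + choco pillows + corn puffs hits 2463 at 124 cm.
Any selection reaching 2463 contains exactly 6 products.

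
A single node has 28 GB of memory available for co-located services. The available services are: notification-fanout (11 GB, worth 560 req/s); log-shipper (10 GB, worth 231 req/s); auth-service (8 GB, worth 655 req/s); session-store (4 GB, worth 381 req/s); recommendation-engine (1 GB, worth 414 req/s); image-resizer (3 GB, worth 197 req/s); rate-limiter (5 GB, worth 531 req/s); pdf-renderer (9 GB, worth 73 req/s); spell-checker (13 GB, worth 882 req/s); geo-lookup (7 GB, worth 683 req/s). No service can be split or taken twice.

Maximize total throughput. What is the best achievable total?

2861

Auth-service + session-store + recommendation-engine + image-resizer + rate-limiter + geo-lookup uses 28 of the 28 GB and totals 2861.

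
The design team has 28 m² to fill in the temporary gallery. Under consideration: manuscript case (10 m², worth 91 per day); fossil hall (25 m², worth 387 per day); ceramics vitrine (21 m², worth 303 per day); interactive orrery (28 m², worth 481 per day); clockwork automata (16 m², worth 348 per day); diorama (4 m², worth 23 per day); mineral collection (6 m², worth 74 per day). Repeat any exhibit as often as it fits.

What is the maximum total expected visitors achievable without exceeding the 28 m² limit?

496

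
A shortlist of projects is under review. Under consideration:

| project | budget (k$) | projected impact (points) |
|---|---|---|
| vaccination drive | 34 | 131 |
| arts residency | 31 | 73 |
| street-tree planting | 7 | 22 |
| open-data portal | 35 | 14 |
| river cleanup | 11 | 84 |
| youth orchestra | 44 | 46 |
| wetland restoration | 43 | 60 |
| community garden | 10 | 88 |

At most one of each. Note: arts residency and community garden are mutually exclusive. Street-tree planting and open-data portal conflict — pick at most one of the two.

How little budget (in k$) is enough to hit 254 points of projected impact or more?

55

Look for the lowest-budget combination reaching 254.
vaccination drive + river cleanup + community garden: 303 projected impact at 55 k$.
No combination under 55 k$ hits 254.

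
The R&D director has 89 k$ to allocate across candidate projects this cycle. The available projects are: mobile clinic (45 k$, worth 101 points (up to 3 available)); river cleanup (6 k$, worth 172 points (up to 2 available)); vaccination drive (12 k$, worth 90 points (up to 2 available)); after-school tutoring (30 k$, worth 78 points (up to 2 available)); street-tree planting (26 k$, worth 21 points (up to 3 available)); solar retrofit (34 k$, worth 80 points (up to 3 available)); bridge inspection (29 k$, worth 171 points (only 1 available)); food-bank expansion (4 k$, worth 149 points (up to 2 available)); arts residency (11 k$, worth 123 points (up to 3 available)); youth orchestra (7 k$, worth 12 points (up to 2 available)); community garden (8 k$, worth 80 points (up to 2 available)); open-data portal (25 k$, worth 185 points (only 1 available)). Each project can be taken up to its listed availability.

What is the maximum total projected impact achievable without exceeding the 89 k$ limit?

1276

Filling by ratio: 2×river cleanup + vaccination drive + 2×food-bank expansion + 3×arts residency + youth orchestra + 2×community garden for 1273, with 1 k$ left unused.
Replace vaccination drive and youth orchestra and community garden with open-data portal: the trade gains 3 net, giving 1276 at 86 k$.
The spare 3 k$ is too small for any remaining project, and no exchange beats 1276.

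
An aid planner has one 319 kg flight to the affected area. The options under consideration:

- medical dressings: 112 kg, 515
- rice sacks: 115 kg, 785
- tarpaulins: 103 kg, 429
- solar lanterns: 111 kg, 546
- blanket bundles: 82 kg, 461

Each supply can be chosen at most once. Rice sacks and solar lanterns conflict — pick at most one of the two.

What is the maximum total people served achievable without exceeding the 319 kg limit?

Ranking by ratio (people served/kg): rice sacks 6.83, blanket bundles 5.62, solar lanterns 4.92.
Best packing: medical dressings + rice sacks + blanket bundles — 309 kg, 1761 total.
That's the maximum — no feasible swap from here does better than 1761.

1761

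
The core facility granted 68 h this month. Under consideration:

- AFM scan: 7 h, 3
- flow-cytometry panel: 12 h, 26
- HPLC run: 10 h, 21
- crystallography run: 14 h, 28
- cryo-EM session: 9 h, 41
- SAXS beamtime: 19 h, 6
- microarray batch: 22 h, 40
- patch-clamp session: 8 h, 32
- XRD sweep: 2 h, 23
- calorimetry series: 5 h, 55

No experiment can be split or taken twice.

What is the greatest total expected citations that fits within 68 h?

Filling by ratio: AFM scan + flow-cytometry panel + HPLC run + crystallography run + cryo-EM session + patch-clamp session + XRD sweep + calorimetry series for 229, with 1 h left unused.
The 21 h tied up in AFM scan and crystallography run is better spent on microarray batch — total rises to 238 (68 h).

238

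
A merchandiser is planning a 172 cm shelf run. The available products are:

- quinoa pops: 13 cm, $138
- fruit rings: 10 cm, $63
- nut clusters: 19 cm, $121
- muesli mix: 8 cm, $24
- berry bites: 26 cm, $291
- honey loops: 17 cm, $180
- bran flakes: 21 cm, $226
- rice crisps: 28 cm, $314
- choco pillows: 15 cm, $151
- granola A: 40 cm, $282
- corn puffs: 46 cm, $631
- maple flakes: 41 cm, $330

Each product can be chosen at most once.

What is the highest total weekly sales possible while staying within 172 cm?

1931

Density check — corn puffs 13.72, rice crisps 11.21, berry bites 11.19 are the best per cm.
The ratio ordering already packs tightly: quinoa pops + berry bites + honey loops + bran flakes + rice crisps + choco pillows + corn puffs, 166 cm, 1931.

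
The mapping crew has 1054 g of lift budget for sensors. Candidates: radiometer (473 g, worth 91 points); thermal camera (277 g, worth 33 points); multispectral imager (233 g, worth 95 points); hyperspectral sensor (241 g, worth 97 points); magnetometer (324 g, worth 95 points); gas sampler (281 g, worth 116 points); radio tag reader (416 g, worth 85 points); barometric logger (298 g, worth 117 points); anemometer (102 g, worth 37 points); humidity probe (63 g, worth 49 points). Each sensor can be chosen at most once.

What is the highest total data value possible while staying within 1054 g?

The ratio heuristic lands on multispectral imager + hyperspectral sensor + gas sampler + anemometer + humidity probe (394) but leaves 134 g idle.
Dropping anemometer and humidity probe frees 165 g; slotting in barometric logger (298 g) lifts the total to 425 at 1053 g.
Nothing else within 1054 g beats 425.

425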